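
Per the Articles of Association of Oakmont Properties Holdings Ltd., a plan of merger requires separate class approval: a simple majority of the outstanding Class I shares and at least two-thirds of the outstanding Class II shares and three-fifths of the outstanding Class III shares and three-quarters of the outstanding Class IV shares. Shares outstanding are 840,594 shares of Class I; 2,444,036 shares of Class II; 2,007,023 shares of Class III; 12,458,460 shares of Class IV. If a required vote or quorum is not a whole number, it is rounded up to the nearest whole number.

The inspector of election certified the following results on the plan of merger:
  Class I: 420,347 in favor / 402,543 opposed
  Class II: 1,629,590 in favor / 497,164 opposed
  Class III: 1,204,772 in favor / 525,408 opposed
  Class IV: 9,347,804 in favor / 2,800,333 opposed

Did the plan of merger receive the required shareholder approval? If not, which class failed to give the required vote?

Class I: a majority of 840594 is 420298; 420,298 required, 420,347 in favor — approved.
Class II: 2/3 of 2444036 = 1629357.33, rounded up to 1629358; 1,629,358 required, 1,629,590 in favor — approved.
Class III: 3/5 of 2007023 = 1204213.80, rounded up to 1204214; 1,204,214 required, 1,204,772 in favor — approved.
Class IV: 3/4 of 12458460 = 9343845; 9,343,845 required, 9,347,804 in favor — approved.

Approved — every class gave the required vote.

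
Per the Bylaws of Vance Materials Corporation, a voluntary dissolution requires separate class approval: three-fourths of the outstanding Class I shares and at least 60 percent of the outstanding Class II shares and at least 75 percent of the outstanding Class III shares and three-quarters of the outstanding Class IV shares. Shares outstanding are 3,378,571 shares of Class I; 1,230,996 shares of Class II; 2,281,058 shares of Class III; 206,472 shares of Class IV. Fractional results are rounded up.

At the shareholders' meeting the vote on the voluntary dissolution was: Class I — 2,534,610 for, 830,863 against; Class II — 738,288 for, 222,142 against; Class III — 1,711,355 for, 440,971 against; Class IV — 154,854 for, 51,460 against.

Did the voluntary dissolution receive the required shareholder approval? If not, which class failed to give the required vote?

Class I: 3/4 of 3378571 = 2533928.25, rounded up to 2533929; 2,533,929 required, 2,534,610 in favor — approved.
Class II: 3/5 of 1230996 = 738597.60, rounded up to 738598; 738,598 required, 738,288 in favor — not approved.
Class III: 3/4 of 2281058 = 1710793.50, rounded up to 1710794; 1,710,794 required, 1,711,355 in favor — approved.
Class IV: 3/4 of 206472 = 154854; 154,854 required, 154,854 in favor — approved.

Not approved — the Class II shares did not give the required vote.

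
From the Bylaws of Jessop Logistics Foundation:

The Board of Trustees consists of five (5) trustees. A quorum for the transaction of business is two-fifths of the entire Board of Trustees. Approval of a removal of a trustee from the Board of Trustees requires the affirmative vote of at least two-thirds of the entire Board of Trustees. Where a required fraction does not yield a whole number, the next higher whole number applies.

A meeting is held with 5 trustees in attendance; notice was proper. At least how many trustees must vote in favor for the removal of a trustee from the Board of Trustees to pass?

4

The removal of a trustee from the Board of Trustees requires two-thirds of the entire Board of Trustees (5).
2/3 of 5 = 3.33, rounded up to 4.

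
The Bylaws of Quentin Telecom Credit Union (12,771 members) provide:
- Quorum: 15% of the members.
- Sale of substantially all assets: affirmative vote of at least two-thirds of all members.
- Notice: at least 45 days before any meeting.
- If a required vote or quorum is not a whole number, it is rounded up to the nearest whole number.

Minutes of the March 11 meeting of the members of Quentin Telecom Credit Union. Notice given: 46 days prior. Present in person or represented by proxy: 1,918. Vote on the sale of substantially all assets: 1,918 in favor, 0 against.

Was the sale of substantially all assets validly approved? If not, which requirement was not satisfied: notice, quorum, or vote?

Invalid — vote requirement not satisfied.

Notice: 46 days given; 45 required. Satisfied.
Quorum: 15% of 12,771 = 1,915.65, rounded up to 1,916; 1,918 present. Satisfied.
Vote: requires two-thirds of all members (12,771); 2/3 of 12771 = 8514, so 8,514 needed; 1,918 in favor. Not satisfied.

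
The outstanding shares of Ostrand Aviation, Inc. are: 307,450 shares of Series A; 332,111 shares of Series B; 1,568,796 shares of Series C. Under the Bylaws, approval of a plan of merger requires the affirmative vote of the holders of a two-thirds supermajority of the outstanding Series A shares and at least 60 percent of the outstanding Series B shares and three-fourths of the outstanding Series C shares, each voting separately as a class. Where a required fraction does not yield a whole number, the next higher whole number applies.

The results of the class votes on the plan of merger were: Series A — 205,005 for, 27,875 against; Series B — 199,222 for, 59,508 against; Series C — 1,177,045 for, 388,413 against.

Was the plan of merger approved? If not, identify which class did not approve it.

Not approved — the Series B shares did not give the required vote.

Series A: 2/3 of 307450 = 204966.67, rounded up to 204967; 204,967 required, 205,005 in favor — approved.
Series B: 3/5 of 332111 = 199266.60, rounded up to 199267; 199,267 required, 199,222 in favor — not approved.
Series C: 3/4 of 1568796 = 1176597; 1,176,597 required, 1,177,045 in favor — approved.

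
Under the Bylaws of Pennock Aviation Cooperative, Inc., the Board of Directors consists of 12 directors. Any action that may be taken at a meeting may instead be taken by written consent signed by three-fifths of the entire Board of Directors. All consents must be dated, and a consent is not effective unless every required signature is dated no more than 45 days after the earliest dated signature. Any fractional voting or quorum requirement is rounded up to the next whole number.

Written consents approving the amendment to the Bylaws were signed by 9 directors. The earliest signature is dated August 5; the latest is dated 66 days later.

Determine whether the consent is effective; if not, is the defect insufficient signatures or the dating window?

Signatures required: three-fifths of 12 — 3/5 of 12 = 7.20, rounded up to 8, so 8 needed; 9 signed. Sufficient.
Dating window: the latest signature is 66 days after the earliest; the limit is 45 days. Outside the window.

Not effective — dating-window requirement not satisfied.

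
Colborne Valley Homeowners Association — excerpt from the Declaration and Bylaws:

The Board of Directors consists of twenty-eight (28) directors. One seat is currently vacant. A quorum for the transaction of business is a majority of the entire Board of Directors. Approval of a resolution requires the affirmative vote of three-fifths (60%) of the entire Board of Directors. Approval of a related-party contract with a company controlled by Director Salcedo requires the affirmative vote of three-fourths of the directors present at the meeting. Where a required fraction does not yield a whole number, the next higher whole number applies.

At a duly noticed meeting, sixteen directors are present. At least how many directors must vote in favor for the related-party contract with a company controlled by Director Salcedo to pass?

The related-party contract with a company controlled by Director Salcedo requires three-fourths of the directors present (16).
3/4 of 16 = 12.

12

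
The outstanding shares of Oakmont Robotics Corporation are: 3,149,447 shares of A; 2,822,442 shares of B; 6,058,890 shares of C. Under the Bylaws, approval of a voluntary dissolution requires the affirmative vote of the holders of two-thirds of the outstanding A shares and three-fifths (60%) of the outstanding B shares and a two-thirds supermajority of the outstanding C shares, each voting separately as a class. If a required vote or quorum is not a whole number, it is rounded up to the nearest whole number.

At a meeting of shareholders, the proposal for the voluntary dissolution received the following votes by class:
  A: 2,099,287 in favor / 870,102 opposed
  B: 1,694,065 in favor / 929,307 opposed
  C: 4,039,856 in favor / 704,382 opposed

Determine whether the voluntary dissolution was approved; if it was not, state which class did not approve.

A: 2/3 of 3149447 = 2099631.33, rounded up to 2099632; 2,099,632 required, 2,099,287 in favor — not approved.
B: 3/5 of 2822442 = 1693465.20, rounded up to 1693466; 1,693,466 required, 1,694,065 in favor — approved.
C: 2/3 of 6058890 = 4039260; 4,039,260 required, 4,039,856 in favor — approved.

Not approved — the A shares did not give the required vote.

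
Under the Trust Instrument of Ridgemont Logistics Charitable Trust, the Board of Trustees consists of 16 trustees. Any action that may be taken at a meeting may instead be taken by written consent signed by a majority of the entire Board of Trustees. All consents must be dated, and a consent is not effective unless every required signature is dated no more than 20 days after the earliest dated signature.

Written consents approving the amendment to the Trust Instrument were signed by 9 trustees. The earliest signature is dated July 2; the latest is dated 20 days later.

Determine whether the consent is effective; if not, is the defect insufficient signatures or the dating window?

Effective — both the signature and dating-window requirements are satisfied.

Signatures required: a majority of 16 — a majority of 16 is 9, so 9 needed; 9 signed. Sufficient.
Dating window: the latest signature is 20 days after the earliest; the limit is 20 days. Within the window.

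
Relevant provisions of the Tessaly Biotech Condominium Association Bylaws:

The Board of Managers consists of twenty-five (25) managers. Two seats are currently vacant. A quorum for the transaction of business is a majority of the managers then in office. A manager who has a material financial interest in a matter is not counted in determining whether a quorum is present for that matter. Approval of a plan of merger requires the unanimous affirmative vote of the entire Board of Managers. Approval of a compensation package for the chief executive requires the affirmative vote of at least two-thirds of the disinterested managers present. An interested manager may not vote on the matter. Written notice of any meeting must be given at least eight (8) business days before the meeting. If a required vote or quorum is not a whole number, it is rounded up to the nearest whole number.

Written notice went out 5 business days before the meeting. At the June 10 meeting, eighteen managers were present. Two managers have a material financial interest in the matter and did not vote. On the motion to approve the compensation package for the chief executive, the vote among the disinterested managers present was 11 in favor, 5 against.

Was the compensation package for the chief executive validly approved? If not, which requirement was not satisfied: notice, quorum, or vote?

Invalid — notice requirement not satisfied.

Notice: 5 business days given; 8 required (5 < 8). Not satisfied.
Quorum: 18 present, but the 2 interested managers do not count, leaving 16. Quorum is 12. Satisfied.
Vote: the compensation package for the chief executive requires two-thirds of the disinterested managers present (18 − 2 = 16). 2/3 of 16 = 10.67, rounded up to 11, so 11 affirmative votes are needed; 11 voted in favor. Satisfied.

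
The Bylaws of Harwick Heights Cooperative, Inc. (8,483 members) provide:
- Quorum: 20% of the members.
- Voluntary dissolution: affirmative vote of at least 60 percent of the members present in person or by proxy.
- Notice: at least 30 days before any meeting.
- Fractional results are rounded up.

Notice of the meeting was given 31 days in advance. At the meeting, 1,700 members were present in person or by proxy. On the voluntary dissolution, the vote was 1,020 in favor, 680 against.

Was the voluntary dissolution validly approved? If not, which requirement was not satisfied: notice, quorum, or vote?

Valid — all requirements satisfied.

Notice: 31 days given; 30 required. Satisfied.
Quorum: 20% of 8,483 = 1,696.60, rounded up to 1,697; 1,700 present. Satisfied.
Vote: requires three-fifths of those present (1,700); 3/5 of 1700 = 1020, so 1,020 needed; 1,020 in favor. Satisfied.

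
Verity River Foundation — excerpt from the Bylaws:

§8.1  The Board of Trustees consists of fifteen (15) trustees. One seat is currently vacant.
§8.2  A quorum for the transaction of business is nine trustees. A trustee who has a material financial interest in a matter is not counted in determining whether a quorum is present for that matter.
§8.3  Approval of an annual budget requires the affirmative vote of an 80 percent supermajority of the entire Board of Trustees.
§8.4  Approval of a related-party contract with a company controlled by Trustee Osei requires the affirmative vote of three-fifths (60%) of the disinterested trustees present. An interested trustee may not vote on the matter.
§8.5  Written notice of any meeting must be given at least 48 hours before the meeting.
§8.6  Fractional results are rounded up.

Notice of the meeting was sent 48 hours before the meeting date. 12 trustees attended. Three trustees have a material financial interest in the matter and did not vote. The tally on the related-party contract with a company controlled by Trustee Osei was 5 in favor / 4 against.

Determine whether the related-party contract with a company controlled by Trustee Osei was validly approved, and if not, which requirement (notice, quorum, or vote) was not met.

Invalid — vote requirement not satisfied.

Notice: 48 hours given; 48 required (48 ≥ 48). Satisfied.
Quorum: 12 present, but the 3 interested trustees do not count, leaving 9. Quorum is 9. Satisfied.
Vote: the related-party contract with a company controlled by Trustee Osei requires three-fifths of the disinterested trustees present (12 − 3 = 9). 3/5 of 9 = 5.40, rounded up to 6, so 6 affirmative votes are needed; 5 voted in favor. Not satisfied.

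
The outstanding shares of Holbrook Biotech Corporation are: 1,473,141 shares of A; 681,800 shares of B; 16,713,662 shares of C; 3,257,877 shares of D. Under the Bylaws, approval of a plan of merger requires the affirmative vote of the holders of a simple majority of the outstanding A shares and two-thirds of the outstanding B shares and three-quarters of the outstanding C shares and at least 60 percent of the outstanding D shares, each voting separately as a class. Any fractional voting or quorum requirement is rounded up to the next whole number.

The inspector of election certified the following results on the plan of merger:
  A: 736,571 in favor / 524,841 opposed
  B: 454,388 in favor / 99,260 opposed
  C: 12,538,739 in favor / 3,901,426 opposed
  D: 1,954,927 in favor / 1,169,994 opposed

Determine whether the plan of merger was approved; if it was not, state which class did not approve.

Not approved — the B shares did not give the required vote.

A: a majority of 1473141 is 736571; 736,571 required, 736,571 in favor — approved.
B: 2/3 of 681800 = 454533.33, rounded up to 454534; 454,534 required, 454,388 in favor — not approved.
C: 3/4 of 16713662 = 12535246.50, rounded up to 12535247; 12,535,247 required, 12,538,739 in favor — approved.
D: 3/5 of 3257877 = 1954726.20, rounded up to 1954727; 1,954,727 required, 1,954,927 in favor — approved.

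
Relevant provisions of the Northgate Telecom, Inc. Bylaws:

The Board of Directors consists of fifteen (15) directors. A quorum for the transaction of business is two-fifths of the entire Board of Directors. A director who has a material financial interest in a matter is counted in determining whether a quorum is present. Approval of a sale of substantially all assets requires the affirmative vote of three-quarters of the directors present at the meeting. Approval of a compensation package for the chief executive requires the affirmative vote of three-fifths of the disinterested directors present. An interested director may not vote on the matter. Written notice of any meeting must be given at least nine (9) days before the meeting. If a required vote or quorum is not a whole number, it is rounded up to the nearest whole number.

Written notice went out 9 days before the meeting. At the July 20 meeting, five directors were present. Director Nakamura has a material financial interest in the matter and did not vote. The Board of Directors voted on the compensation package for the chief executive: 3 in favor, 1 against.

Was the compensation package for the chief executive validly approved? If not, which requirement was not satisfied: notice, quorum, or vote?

Notice: 9 days given; 9 required (9 ≥ 9). Satisfied.
Quorum: 5 present (interested directors count toward quorum); quorum is 6. Not satisfied.
Vote: the compensation package for the chief executive requires three-fifths of the disinterested directors present (5 − 1 = 4). 3/5 of 4 = 2.40, rounded up to 3, so 3 affirmative votes are needed; 3 voted in favor. Satisfied. (Moot — without a quorum no business can be validly transacted.)

Invalid — quorum requirement not satisfied.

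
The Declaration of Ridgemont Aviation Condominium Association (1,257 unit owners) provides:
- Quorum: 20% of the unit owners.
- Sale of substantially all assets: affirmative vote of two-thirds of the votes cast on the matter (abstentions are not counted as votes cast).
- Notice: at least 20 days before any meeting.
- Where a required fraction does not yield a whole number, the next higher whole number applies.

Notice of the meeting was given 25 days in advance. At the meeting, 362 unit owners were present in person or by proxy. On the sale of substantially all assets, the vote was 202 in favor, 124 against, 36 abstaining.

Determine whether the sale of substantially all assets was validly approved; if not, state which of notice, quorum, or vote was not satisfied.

Invalid — vote requirement not satisfied.

Notice: 25 days given; 20 required. Satisfied.
Quorum: 20% of 1,257 = 251.40, rounded up to 252; 362 present. Satisfied.
Vote: requires two-thirds of the votes cast (362 − 36 abstaining = 326); 2/3 of 326 = 217.33, rounded up to 218, so 218 needed; 202 in favor. Not satisfied.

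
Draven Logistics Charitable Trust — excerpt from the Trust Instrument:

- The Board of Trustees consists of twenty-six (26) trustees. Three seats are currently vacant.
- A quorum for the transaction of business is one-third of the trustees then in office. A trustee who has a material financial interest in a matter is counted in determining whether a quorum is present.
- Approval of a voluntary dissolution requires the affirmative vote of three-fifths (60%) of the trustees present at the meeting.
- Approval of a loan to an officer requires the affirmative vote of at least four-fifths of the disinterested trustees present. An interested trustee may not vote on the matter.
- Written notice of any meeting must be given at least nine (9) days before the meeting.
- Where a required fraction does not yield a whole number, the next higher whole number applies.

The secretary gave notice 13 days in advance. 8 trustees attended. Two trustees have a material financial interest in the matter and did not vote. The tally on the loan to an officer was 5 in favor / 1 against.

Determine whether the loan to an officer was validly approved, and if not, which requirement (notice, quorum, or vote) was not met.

Valid — all requirements satisfied.

Notice: 13 days given; 9 required (13 ≥ 9). Satisfied.
Quorum: 8 present (interested trustees count toward quorum); quorum is 8. Satisfied.
Vote: the loan to an officer requires four-fifths of the disinterested trustees present (8 − 2 = 6). 4/5 of 6 = 4.80, rounded up to 5, so 5 affirmative votes are needed; 5 voted in favor. Satisfied.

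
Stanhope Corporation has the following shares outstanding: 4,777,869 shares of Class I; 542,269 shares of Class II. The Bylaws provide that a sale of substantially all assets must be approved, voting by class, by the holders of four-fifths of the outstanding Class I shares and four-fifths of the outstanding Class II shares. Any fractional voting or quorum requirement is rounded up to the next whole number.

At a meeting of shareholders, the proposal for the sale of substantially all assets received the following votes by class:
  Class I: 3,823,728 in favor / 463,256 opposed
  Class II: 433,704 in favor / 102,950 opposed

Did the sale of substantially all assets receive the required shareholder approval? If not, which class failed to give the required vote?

Not approved — the Class II shares did not give the required vote.

Class I: 4/5 of 4777869 = 3822295.20, rounded up to 3822296; 3,822,296 required, 3,823,728 in favor — approved.
Class II: 4/5 of 542269 = 433815.20, rounded up to 433816; 433,816 required, 433,704 in favor — not approved.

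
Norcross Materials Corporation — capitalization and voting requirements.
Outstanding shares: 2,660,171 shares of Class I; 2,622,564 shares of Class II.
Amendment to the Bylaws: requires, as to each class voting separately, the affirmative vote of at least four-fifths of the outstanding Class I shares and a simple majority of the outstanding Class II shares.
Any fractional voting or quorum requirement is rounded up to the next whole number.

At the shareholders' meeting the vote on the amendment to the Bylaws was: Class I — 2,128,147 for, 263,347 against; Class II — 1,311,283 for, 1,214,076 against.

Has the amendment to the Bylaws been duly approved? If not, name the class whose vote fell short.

Approved — every class gave the required vote.

Class I: 4/5 of 2660171 = 2128136.80, rounded up to 2128137; 2,128,137 required, 2,128,147 in favor — approved.
Class II: a majority of 2622564 is 1311283; 1,311,283 required, 1,311,283 in favor — approved.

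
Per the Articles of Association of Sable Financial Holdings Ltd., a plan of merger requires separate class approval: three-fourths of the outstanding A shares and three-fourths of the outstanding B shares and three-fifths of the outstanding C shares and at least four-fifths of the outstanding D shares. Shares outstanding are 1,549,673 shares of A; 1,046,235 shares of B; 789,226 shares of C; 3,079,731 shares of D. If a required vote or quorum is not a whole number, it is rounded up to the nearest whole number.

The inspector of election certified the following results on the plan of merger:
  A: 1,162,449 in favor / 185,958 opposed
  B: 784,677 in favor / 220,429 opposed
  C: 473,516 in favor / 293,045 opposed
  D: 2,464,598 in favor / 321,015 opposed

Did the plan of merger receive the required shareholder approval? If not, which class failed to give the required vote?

A: 3/4 of 1549673 = 1162254.75, rounded up to 1162255; 1,162,255 required, 1,162,449 in favor — approved.
B: 3/4 of 1046235 = 784676.25, rounded up to 784677; 784,677 required, 784,677 in favor — approved.
C: 3/5 of 789226 = 473535.60, rounded up to 473536; 473,536 required, 473,516 in favor — not approved.
D: 4/5 of 3079731 = 2463784.80, rounded up to 2463785; 2,463,785 required, 2,464,598 in favor — approved.

Not approved — the C shares did not give the required vote.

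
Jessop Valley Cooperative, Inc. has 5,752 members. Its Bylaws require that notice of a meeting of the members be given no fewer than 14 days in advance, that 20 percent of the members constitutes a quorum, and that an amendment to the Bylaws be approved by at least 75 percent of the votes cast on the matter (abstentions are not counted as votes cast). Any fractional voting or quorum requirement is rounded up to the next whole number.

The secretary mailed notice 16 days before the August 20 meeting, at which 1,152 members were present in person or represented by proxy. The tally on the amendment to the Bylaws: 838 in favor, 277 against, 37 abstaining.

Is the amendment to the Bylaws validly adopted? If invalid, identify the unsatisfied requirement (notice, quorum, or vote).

Notice: 16 days given; 14 required. Satisfied.
Quorum: 20% of 5,752 = 1,150.40, rounded up to 1,151; 1,152 present. Satisfied.
Vote: requires three-fourths of the votes cast (1,152 − 37 abstaining = 1,115); 3/4 of 1115 = 836.25, rounded up to 837, so 837 needed; 838 in favor. Satisfied.

Valid — all requirements satisfied.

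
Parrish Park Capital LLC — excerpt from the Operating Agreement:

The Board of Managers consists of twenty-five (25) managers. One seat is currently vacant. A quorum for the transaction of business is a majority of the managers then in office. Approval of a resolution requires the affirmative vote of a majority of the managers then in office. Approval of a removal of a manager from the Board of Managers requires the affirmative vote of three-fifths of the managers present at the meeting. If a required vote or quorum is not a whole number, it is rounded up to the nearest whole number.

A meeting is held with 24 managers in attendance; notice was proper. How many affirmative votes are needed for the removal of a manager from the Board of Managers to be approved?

15

The removal of a manager from the Board of Managers requires three-fifths of the managers present (24).
3/5 of 24 = 14.40, rounded up to 15.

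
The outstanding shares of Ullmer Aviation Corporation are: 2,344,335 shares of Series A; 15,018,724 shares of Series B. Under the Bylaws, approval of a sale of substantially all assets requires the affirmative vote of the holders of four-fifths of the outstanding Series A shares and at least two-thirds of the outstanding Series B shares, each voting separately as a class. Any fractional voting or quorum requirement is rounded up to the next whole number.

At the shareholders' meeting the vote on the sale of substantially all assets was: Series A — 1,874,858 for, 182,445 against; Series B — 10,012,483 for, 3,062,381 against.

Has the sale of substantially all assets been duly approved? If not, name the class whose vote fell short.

Not approved — the Series A shares did not give the required vote.

Series A: 4/5 of 2344335 = 1875468; 1,875,468 required, 1,874,858 in favor — not approved.
Series B: 2/3 of 15018724 = 10012482.67, rounded up to 10012483; 10,012,483 required, 10,012,483 in favor — approved.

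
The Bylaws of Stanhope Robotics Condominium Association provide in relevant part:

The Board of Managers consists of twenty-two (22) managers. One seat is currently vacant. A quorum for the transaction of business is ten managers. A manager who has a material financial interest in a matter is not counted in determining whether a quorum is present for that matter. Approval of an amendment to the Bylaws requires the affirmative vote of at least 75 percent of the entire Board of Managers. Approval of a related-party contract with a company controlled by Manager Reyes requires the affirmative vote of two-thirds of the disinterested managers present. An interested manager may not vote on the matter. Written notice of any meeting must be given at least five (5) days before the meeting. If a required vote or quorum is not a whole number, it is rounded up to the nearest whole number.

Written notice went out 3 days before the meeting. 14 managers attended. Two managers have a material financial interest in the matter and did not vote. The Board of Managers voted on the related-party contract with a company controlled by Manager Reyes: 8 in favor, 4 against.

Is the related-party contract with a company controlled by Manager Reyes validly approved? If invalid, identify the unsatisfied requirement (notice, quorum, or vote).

Notice: 3 days given; 5 required (3 < 5). Not satisfied.
Quorum: 14 present, but the 2 interested managers do not count, leaving 12. Quorum is 10. Satisfied.
Vote: the related-party contract with a company controlled by Manager Reyes requires two-thirds of the disinterested managers present (14 − 2 = 12). 2/3 of 12 = 8, so 8 affirmative votes are needed; 8 voted in favor. Satisfied.

Invalid — notice requirement not satisfied.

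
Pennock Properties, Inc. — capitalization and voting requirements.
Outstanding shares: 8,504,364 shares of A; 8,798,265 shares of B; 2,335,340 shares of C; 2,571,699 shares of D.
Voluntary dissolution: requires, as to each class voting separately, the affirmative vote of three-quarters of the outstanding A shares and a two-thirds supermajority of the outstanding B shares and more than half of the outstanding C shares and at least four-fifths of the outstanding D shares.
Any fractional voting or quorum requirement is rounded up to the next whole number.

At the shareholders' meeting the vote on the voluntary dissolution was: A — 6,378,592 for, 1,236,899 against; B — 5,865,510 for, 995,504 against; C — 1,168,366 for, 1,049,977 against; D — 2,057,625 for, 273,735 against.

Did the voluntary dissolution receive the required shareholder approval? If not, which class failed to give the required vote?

A: 3/4 of 8504364 = 6378273; 6,378,273 required, 6,378,592 in favor — approved.
B: 2/3 of 8798265 = 5865510; 5,865,510 required, 5,865,510 in favor — approved.
C: a majority of 2335340 is 1167671; 1,167,671 required, 1,168,366 in favor — approved.
D: 4/5 of 2571699 = 2057359.20, rounded up to 2057360; 2,057,360 required, 2,057,625 in favor — approved.

Approved — every class gave the required vote.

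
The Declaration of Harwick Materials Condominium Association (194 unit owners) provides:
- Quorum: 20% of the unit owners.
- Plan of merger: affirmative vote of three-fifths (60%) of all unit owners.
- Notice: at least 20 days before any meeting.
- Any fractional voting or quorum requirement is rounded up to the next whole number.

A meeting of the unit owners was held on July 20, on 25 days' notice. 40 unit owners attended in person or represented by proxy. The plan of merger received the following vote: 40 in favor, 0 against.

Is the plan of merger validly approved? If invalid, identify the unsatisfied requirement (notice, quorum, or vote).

Notice: 25 days given; 20 required. Satisfied.
Quorum: 20% of 194 = 38.80, rounded up to 39; 40 present. Satisfied.
Vote: requires three-fifths of all unit owners (194); 3/5 of 194 = 116.40, rounded up to 117, so 117 needed; 40 in favor. Not satisfied.

Invalid — vote requirement not satisfied.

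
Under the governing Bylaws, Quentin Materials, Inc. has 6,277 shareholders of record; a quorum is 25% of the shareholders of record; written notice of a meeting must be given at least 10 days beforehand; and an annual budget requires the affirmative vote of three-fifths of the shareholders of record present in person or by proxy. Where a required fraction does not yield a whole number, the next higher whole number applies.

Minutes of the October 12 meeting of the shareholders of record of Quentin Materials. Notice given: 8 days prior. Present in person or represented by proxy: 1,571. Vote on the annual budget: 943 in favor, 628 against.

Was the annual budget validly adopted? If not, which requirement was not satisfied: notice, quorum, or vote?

Invalid — notice requirement not satisfied.

Notice: 8 days given; 10 required. Not satisfied.
Quorum: 25% of 6,277 = 1,569.25, rounded up to 1,570; 1,571 present. Satisfied.
Vote: requires three-fifths of those present (1,571); 3/5 of 1571 = 942.60, rounded up to 943, so 943 needed; 943 in favor. Satisfied.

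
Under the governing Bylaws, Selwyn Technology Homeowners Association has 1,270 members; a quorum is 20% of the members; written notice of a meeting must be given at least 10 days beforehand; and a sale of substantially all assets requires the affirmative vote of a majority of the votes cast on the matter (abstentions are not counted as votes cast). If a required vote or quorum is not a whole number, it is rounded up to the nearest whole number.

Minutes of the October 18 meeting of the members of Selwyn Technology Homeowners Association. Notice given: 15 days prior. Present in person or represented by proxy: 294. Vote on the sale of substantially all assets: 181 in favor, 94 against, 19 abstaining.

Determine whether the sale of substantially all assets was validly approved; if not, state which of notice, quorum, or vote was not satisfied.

Valid — all requirements satisfied.

Notice: 15 days given; 10 required. Satisfied.
Quorum: 20% of 1,270 = 254; 294 present. Satisfied.
Vote: requires a majority of the votes cast (294 − 19 abstaining = 275); a majority of 275 is 138, so 138 needed; 181 in favor. Satisfied.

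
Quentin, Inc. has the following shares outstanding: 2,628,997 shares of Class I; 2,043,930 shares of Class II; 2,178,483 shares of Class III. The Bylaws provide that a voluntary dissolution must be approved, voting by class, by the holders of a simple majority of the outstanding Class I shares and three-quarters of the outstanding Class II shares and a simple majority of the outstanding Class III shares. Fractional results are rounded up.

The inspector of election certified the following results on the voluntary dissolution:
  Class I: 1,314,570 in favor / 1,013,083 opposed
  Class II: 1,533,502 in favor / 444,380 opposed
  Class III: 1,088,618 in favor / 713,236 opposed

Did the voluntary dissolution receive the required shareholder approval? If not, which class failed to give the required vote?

Not approved — the Class III shares did not give the required vote.

Class I: a majority of 2628997 is 1314499; 1,314,499 required, 1,314,570 in favor — approved.
Class II: 3/4 of 2043930 = 1532947.50, rounded up to 1532948; 1,532,948 required, 1,533,502 in favor — approved.
Class III: a majority of 2178483 is 1089242; 1,089,242 required, 1,088,618 in favor — not approved.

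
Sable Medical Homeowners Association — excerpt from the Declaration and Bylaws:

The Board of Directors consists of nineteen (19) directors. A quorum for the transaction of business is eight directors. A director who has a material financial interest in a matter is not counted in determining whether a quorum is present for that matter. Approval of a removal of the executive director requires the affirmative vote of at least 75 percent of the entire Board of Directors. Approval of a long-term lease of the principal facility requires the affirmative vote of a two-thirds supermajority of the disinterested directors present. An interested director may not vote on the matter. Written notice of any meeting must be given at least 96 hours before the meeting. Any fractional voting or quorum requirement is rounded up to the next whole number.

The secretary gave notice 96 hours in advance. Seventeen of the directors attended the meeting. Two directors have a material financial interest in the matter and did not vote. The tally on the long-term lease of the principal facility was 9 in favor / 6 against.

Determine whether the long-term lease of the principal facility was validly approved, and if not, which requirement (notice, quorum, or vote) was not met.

Invalid — vote requirement not satisfied.

Notice: 96 hours given; 96 required (96 ≥ 96). Satisfied.
Quorum: 17 present, but the 2 interested directors do not count, leaving 15. Quorum is 8. Satisfied.
Vote: the long-term lease of the principal facility requires two-thirds of the disinterested directors present (17 − 2 = 15). 2/3 of 15 = 10, so 10 affirmative votes are needed; 9 voted in favor. Not satisfied.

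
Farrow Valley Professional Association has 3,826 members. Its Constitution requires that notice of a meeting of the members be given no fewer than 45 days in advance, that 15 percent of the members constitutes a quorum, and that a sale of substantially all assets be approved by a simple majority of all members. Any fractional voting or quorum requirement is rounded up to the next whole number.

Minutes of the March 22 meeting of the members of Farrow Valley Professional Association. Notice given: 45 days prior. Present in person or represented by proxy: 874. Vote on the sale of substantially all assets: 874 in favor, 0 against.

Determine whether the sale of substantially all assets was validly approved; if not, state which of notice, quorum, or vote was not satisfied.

Notice: 45 days given; 45 required. Satisfied.
Quorum: 15% of 3,826 = 573.90, rounded up to 574; 874 present. Satisfied.
Vote: requires a majority of all members (3,826); a majority of 3826 is 1914, so 1,914 needed; 874 in favor. Not satisfied.

Invalid — vote requirement not satisfied.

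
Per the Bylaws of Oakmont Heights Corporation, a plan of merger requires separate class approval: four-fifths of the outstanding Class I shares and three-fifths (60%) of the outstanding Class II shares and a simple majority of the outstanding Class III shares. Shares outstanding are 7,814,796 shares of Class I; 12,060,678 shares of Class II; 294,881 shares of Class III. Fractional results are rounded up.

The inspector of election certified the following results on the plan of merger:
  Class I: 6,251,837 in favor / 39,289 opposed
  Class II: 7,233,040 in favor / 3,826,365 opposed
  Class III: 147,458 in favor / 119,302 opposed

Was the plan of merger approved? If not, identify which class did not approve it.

Class I: 4/5 of 7814796 = 6251836.80, rounded up to 6251837; 6,251,837 required, 6,251,837 in favor — approved.
Class II: 3/5 of 12060678 = 7236406.80, rounded up to 7236407; 7,236,407 required, 7,233,040 in favor — not approved.
Class III: a majority of 294881 is 147441; 147,441 required, 147,458 in favor — approved.

Not approved — the Class II shares did not give the required vote.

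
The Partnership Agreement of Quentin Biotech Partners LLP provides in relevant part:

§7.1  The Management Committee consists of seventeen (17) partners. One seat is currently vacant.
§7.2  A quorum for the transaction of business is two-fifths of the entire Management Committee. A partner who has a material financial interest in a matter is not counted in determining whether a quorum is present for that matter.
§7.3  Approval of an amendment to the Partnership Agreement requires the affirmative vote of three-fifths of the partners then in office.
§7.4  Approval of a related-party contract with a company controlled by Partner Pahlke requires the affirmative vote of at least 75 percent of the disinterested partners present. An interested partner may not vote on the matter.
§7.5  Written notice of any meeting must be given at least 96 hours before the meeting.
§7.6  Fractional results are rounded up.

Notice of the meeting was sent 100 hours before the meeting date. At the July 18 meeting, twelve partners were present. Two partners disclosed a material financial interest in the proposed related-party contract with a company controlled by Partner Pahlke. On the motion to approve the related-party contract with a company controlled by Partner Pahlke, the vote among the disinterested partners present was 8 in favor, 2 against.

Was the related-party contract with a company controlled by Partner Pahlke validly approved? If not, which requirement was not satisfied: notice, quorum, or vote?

Notice: 100 hours given; 96 required (100 ≥ 96). Satisfied.
Quorum: 12 present, but the 2 interested partners do not count, leaving 10. Quorum is 7. Satisfied.
Vote: the related-party contract with a company controlled by Partner Pahlke requires three-fourths of the disinterested partners present (12 − 2 = 10). 3/4 of 10 = 7.50, rounded up to 8, so 8 affirmative votes are needed; 8 voted in favor. Satisfied.

Valid — all requirements satisfied.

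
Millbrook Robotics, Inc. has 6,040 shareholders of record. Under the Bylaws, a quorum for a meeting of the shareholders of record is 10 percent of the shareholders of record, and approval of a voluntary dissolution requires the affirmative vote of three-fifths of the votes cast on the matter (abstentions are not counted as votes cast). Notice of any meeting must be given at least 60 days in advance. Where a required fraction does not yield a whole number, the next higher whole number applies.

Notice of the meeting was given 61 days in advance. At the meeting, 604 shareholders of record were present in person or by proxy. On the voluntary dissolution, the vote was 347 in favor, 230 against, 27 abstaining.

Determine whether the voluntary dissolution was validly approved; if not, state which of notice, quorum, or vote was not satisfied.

Valid — all requirements satisfied.

Notice: 61 days given; 60 required. Satisfied.
Quorum: 10% of 6,040 = 604; 604 present. Satisfied.
Vote: requires three-fifths of the votes cast (604 − 27 abstaining = 577); 3/5 of 577 = 346.20, rounded up to 347, so 347 needed; 347 in favor. Satisfied.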